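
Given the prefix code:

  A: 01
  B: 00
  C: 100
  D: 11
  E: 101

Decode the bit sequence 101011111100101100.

Read left to right; each codeword is recognised as soon as it completes (prefix code):
  101→E | 01→A | 11→D | 11→D | 100→C | 101→E | 100→C
Decoded message: EADDCEC

EADDCEC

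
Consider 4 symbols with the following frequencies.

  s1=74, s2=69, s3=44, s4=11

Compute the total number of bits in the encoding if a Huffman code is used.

377

Greedily combine the two least-frequent nodes:
s4(11) + s3(44) → 55
55 + s2(69) → 124
s1(74) + 124 → 198
Total encoded bits = sum of merged weights = 55 + 124 + 198 = 377.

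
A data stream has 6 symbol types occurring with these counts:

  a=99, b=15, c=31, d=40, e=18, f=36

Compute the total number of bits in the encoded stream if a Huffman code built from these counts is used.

552

Build the Huffman tree bottom-up:
b(15) + e(18) → 33
c(31) + 33 → 64
f(36) + d(40) → 76
64 + 76 → 140
a(99) + 140 → 239
Total encoded bits = sum of merged weights = 33 + 64 + 76 + 140 + 239 = 552.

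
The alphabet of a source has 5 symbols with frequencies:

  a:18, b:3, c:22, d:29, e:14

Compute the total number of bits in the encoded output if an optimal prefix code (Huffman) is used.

Build the Huffman tree bottom-up:
combine b(3), e(14) → 17
combine 17, a(18) → 35
combine c(22), d(29) → 51
combine 35, 51 → 86
Each symbol's bit-cost is frequency × depth; summing gives 189 bits (equivalently 17 + 35 + 51 + 86).

189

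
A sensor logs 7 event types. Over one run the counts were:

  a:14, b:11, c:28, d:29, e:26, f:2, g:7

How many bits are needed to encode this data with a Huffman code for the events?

297

Merge the two smallest weights repeatedly:
combine f(2), g(7) → 9
combine 9, b(11) → 20
combine a(14), 20 → 34
combine e(26), c(28) → 54
combine d(29), 34 → 63
combine 54, 63 → 117
Each symbol's bit-cost is frequency × depth; summing gives 297 bits (equivalently 9 + 20 + 34 + 54 + 63 + 117).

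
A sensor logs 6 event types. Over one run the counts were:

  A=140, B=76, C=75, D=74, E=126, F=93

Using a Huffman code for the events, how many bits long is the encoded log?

Build the Huffman tree bottom-up:
combine D(74), C(75) → 149
combine B(76), F(93) → 169
combine E(126), A(140) → 266
combine 149, 169 → 318
combine 266, 318 → 584
Each symbol's bit-cost is frequency × depth; summing gives 1486 bits (equivalently 149 + 169 + 266 + 318 + 584).

1486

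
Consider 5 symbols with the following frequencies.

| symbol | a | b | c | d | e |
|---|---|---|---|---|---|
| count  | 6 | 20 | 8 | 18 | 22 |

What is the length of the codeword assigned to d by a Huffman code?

Huffman merges, smallest pair first:
combine a(6), c(8) → 14
combine 14, d(18) → 32
combine b(20), e(22) → 42
combine 32, 42 → 74
The subtree containing d is merged 2 times, so code length = 2.

2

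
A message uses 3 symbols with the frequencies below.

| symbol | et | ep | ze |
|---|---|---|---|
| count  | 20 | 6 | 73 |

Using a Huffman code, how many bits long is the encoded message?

Greedily combine the two least-frequent nodes:
ep(6) + et(20) → 26
26 + ze(73) → 99
Total encoded bits = sum of merged weights = 26 + 99 = 125.

125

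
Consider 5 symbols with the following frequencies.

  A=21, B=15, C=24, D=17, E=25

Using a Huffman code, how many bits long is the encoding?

236

Build the Huffman tree bottom-up:
B(15) + D(17) → 32
A(21) + C(24) → 45
E(25) + 32 → 57
45 + 57 → 102
The encoded length is the sum of every internal node's weight: 32 + 45 + 57 + 102 = 236 bits.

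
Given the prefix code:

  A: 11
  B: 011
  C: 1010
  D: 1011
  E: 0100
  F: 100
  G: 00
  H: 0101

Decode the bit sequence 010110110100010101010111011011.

Read left to right; each codeword is recognised as soon as it completes (prefix code):
  0101→H | 1011→D | 0100→E | 0101→H | 0101→H | 011→B | 1011→D | 011→B
Decoded message: HDEHHBDB

HDEHHBDB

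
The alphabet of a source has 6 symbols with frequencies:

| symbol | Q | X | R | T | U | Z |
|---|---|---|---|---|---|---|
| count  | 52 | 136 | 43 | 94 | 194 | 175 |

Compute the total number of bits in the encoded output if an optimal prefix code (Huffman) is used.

Greedily combine the two least-frequent nodes:
merge R(43) and Q(52): 95
merge T(94) and 95: 189
merge X(136) and Z(175): 311
merge 189 and U(194): 383
merge 311 and 383: 694
Total encoded bits = sum of merged weights = 95 + 189 + 311 + 383 + 694 = 1672.

1672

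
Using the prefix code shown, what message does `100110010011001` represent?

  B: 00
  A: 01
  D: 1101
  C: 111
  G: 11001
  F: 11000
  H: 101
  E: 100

EGBG

Read left to right; each codeword is recognised as soon as it completes (prefix code):
  100→E | 11001→G | 00→B | 11001→G
Decoded message: EGBG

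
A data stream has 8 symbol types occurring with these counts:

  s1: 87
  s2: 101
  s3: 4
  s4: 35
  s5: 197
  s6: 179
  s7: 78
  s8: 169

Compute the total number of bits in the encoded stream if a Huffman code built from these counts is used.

2330

Build the Huffman tree bottom-up:
combine s3(4), s4(35) → 39
combine 39, s7(78) → 117
combine s1(87), s2(101) → 188
combine 117, s8(169) → 286
combine s6(179), 188 → 367
combine s5(197), 286 → 483
combine 367, 483 → 850
Each symbol's bit-cost is frequency × depth; summing gives 2330 bits (equivalently 39 + 117 + 188 + 286 + 367 + 483 + 850).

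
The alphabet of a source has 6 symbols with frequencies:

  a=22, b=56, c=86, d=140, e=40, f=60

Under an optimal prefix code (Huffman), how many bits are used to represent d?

Huffman merges, smallest pair first:
merge a(22) and e(40): 62
merge b(56) and f(60): 116
merge 62 and c(86): 148
merge 116 and d(140): 256
merge 148 and 256: 404
d sits 2 levels below the root, so its codeword is 2 bits.

2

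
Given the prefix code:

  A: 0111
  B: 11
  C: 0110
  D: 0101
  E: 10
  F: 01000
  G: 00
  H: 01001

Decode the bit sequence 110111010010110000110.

Read left to right; each codeword is recognised as soon as it completes (prefix code):
  11→B | 0111→A | 01001→H | 0110→C | 00→G | 0110→C
Decoded message: BAHCGC

BAHCGC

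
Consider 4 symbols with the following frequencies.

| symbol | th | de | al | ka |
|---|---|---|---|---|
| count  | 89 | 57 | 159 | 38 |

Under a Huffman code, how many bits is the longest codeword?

Merge the two lowest-weight nodes at each step:
combine ka(38), de(57) → 95
combine th(89), 95 → 184
combine al(159), 184 → 343
Maximum depth reached is 3.

3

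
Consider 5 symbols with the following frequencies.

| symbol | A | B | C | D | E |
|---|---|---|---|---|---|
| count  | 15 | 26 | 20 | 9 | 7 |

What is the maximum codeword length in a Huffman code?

3

Merge the two lowest-weight nodes at each step:
E(7) + D(9) → 16
A(15) + 16 → 31
C(20) + B(26) → 46
31 + 46 → 77
Maximum depth reached is 3.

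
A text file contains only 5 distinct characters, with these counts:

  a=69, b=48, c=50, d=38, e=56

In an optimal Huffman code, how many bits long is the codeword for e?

2

Build the tree from the bottom:
combine d(38), b(48) → 86
combine c(50), e(56) → 106
combine a(69), 86 → 155
combine 106, 155 → 261
The subtree containing e is merged 2 times, so code length = 2.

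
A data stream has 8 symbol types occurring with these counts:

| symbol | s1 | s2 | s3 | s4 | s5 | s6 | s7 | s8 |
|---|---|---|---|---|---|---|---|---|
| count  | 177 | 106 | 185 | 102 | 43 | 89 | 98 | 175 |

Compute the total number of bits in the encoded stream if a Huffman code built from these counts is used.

2872

Merge the two smallest weights repeatedly:
s5(43) + s6(89) → 132
s7(98) + s4(102) → 200
s2(106) + 132 → 238
s8(175) + s1(177) → 352
s3(185) + 200 → 385
238 + 352 → 590
385 + 590 → 975
Each symbol's bit-cost is frequency × depth; summing gives 2872 bits (equivalently 132 + 200 + 238 + 352 + 385 + 590 + 975).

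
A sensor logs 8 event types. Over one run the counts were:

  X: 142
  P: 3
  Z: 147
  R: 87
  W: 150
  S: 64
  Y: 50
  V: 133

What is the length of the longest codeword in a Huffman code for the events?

5

Merge the two lowest-weight nodes at each step:
P(3) + Y(50) → 53
53 + S(64) → 117
R(87) + 117 → 204
V(133) + X(142) → 275
Z(147) + W(150) → 297
204 + 275 → 479
297 + 479 → 776
Maximum depth reached is 5.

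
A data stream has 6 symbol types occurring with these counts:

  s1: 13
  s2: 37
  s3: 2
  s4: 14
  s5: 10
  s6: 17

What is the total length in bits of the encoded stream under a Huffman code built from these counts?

217

Merge the two smallest weights repeatedly:
s3(2) + s5(10) → 12
12 + s1(13) → 25
s4(14) + s6(17) → 31
25 + 31 → 56
s2(37) + 56 → 93
The encoded length is the sum of every internal node's weight: 12 + 25 + 31 + 56 + 93 = 217 bits.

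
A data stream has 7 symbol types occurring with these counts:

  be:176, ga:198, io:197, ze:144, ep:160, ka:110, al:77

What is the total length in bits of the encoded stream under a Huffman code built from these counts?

Merge the two smallest weights repeatedly:
al(77) + ka(110) → 187
ze(144) + ep(160) → 304
be(176) + 187 → 363
io(197) + ga(198) → 395
304 + 363 → 667
395 + 667 → 1062
The encoded length is the sum of every internal node's weight: 187 + 304 + 363 + 395 + 667 + 1062 = 2978 bits.

2978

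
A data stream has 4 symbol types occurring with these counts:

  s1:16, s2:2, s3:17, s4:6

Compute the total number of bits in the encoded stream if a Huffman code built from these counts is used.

73

Build the Huffman tree bottom-up:
s2(2) + s4(6) → 8
8 + s1(16) → 24
s3(17) + 24 → 41
Each symbol's bit-cost is frequency × depth; summing gives 73 bits (equivalently 8 + 24 + 41).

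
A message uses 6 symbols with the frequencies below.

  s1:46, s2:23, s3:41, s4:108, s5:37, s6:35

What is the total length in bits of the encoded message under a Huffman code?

712

Build the Huffman tree bottom-up:
s2(23) + s6(35) → 58
s5(37) + s3(41) → 78
s1(46) + 58 → 104
78 + 104 → 182
s4(108) + 182 → 290
Each symbol's bit-cost is frequency × depth; summing gives 712 bits (equivalently 58 + 78 + 104 + 182 + 290).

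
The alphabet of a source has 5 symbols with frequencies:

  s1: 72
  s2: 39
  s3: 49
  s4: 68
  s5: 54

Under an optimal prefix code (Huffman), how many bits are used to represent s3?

Huffman merges, smallest pair first:
merge s2(39) and s3(49): 88
merge s5(54) and s4(68): 122
merge s1(72) and 88: 160
merge 122 and 160: 282
s3 sits 3 levels below the root, so its codeword is 3 bits.

3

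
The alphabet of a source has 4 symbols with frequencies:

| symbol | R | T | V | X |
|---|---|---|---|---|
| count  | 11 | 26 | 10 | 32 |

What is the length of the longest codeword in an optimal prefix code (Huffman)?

Merge the two lowest-weight nodes at each step:
V(10) + R(11) → 21
21 + T(26) → 47
X(32) + 47 → 79
The rarest symbols sit at the bottom; the longest codeword is 3 bits.

3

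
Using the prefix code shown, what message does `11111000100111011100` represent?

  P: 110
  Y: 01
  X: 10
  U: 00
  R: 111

RPUXYPRU

Read left to right; each codeword is recognised as soon as it completes (prefix code):
  111→R | 110→P | 00→U | 10→X | 01→Y | 110→P | 111→R | 00→U
Decoded message: RPUXYPRU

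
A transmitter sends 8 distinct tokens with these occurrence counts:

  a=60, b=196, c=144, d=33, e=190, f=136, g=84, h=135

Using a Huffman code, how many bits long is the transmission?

2818

Merge the two smallest weights repeatedly:
merge d(33) and a(60): 93
merge g(84) and 93: 177
merge h(135) and f(136): 271
merge c(144) and 177: 321
merge e(190) and b(196): 386
merge 271 and 321: 592
merge 386 and 592: 978
The encoded length is the sum of every internal node's weight: 93 + 177 + 271 + 321 + 386 + 592 + 978 = 2818 bits.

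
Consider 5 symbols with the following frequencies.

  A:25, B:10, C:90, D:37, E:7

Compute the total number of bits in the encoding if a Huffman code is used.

Build the Huffman tree bottom-up:
E(7) + B(10) → 17
17 + A(25) → 42
D(37) + 42 → 79
79 + C(90) → 169
Total encoded bits = sum of merged weights = 17 + 42 + 79 + 169 = 307.

307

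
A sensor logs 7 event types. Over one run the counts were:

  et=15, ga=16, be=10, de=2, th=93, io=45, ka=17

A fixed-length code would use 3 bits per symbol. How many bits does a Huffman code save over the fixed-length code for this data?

159

Fixed-length: 3 bits × 198 symbols = 594 bits.
Huffman merges:
merge de(2) and be(10): 12
merge 12 and et(15): 27
merge ga(16) and ka(17): 33
merge 27 and 33: 60
merge io(45) and 60: 105
merge th(93) and 105: 198
Huffman total = 12 + 27 + 33 + 60 + 105 + 198 = 435 bits.
Saving = 594 − 435 = 159 bits.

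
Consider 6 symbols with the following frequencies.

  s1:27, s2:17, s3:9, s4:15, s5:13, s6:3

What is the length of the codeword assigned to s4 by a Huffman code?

2

Build the tree from the bottom:
merge s6(3) and s3(9): 12
merge 12 and s5(13): 25
merge s4(15) and s2(17): 32
merge 25 and s1(27): 52
merge 32 and 52: 84
s4 sits 2 levels below the root, so its codeword is 2 bits.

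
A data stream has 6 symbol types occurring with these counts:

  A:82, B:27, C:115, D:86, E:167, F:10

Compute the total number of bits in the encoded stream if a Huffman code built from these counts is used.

Build the Huffman tree bottom-up:
merge F(10) and B(27): 37
merge 37 and A(82): 119
merge D(86) and C(115): 201
merge 119 and E(167): 286
merge 201 and 286: 487
Each symbol's bit-cost is frequency × depth; summing gives 1130 bits (equivalently 37 + 119 + 201 + 286 + 487).

1130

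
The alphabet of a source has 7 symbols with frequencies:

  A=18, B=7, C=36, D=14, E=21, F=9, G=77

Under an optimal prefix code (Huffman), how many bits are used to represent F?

Repeatedly merge the two smallest:
merge B(7) and F(9): 16
merge D(14) and 16: 30
merge A(18) and E(21): 39
merge 30 and C(36): 66
merge 39 and 66: 105
merge G(77) and 105: 182
The subtree containing F is merged 5 times, so code length = 5.

5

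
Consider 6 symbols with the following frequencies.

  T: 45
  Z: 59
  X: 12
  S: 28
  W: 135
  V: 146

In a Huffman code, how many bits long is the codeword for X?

Repeatedly merge the two smallest:
combine X(12), S(28) → 40
combine 40, T(45) → 85
combine Z(59), 85 → 144
combine W(135), 144 → 279
combine V(146), 279 → 425
X's leaf is at depth 5, giving a 5-bit codeword.

5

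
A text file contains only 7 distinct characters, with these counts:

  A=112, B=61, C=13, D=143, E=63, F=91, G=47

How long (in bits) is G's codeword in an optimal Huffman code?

4

Build the tree from the bottom:
merge C(13) and G(47): 60
merge 60 and B(61): 121
merge E(63) and F(91): 154
merge A(112) and 121: 233
merge D(143) and 154: 297
merge 233 and 297: 530
G's leaf is at depth 4, giving a 4-bit codeword.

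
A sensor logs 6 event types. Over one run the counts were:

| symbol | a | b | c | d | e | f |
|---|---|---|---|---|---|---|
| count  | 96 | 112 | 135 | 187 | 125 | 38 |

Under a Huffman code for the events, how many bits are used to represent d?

2

Build the tree from the bottom:
f(38) + a(96) → 134
b(112) + e(125) → 237
134 + c(135) → 269
d(187) + 237 → 424
269 + 424 → 693
The subtree containing d is merged 2 times, so code length = 2.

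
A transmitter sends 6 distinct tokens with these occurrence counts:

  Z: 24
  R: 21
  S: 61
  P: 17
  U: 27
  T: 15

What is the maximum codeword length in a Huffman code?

Merge the two lowest-weight nodes at each step:
merge T(15) and P(17): 32
merge R(21) and Z(24): 45
merge U(27) and 32: 59
merge 45 and 59: 104
merge S(61) and 104: 165
The rarest symbols sit at the bottom; the longest codeword is 4 bits.

4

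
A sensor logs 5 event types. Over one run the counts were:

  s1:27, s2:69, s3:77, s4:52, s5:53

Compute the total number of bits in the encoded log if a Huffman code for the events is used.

Build the Huffman tree bottom-up:
combine s1(27), s4(52) → 79
combine s5(53), s2(69) → 122
combine s3(77), 79 → 156
combine 122, 156 → 278
The encoded length is the sum of every internal node's weight: 79 + 122 + 156 + 278 = 635 bits.

635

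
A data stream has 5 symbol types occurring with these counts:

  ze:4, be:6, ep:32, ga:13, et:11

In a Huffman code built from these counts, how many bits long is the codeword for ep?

Huffman merges, smallest pair first:
ze(4) + be(6) → 10
10 + et(11) → 21
ga(13) + 21 → 34
ep(32) + 34 → 66
ep is a child of the root — depth 1, so its codeword is a single bit.

1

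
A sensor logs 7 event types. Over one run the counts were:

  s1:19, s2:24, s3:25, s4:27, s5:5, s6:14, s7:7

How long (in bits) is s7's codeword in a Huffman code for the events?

4

Huffman merges, smallest pair first:
s5(5) + s7(7) → 12
12 + s6(14) → 26
s1(19) + s2(24) → 43
s3(25) + 26 → 51
s4(27) + 43 → 70
51 + 70 → 121
s7 sits 4 levels below the root, so its codeword is 4 bits.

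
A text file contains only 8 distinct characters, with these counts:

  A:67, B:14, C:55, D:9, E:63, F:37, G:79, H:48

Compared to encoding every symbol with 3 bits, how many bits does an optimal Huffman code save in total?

63

Fixed-length: 3 bits × 372 symbols = 1116 bits.
Huffman merges:
merge D(9) and B(14): 23
merge 23 and F(37): 60
merge H(48) and C(55): 103
merge 60 and E(63): 123
merge A(67) and G(79): 146
merge 103 and 123: 226
merge 146 and 226: 372
Huffman total = 23 + 60 + 103 + 123 + 146 + 226 + 372 = 1053 bits.
Saving = 1116 − 1053 = 63 bits.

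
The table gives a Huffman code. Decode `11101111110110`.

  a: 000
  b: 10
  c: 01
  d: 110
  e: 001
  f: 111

Read left to right; each codeword is recognised as soon as it completes (prefix code):
  111→f | 01→c | 111→f | 110→d | 110→d
Decoded message: fcfdd

fcfdd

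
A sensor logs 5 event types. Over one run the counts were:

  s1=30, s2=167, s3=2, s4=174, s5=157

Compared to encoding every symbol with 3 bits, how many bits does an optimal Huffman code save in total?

Fixed-length: 3 bits × 530 symbols = 1590 bits.
Huffman merges:
merge s3(2) and s1(30): 32
merge 32 and s5(157): 189
merge s2(167) and s4(174): 341
merge 189 and 341: 530
Huffman total = 32 + 189 + 341 + 530 = 1092 bits.
Saving = 1590 − 1092 = 498 bits.

498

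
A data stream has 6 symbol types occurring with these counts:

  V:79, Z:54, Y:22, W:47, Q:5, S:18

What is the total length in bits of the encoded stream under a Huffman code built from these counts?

518

Greedily combine the two least-frequent nodes:
Q(5) + S(18) → 23
Y(22) + 23 → 45
45 + W(47) → 92
Z(54) + V(79) → 133
92 + 133 → 225
The encoded length is the sum of every internal node's weight: 23 + 45 + 92 + 133 + 225 = 518 bits.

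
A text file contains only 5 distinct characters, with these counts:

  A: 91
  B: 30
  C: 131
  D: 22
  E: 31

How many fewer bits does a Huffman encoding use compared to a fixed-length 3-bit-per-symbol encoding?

301

Fixed-length: 3 bits × 305 symbols = 915 bits.
Huffman merges:
merge D(22) and B(30): 52
merge E(31) and 52: 83
merge 83 and A(91): 174
merge C(131) and 174: 305
Huffman total = 52 + 83 + 174 + 305 = 614 bits.
Saving = 915 − 614 = 301 bits.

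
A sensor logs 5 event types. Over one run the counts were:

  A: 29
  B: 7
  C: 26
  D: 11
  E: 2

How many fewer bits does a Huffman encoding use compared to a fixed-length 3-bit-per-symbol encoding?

75

Fixed-length: 3 bits × 75 symbols = 225 bits.
Huffman merges:
merge E(2) and B(7): 9
merge 9 and D(11): 20
merge 20 and C(26): 46
merge A(29) and 46: 75
Huffman total = 9 + 20 + 46 + 75 = 150 bits.
Saving = 225 − 150 = 75 bits.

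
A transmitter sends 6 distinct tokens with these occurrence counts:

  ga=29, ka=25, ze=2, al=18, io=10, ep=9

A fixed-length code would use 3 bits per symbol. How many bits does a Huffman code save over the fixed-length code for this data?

61

Fixed-length: 3 bits × 93 symbols = 279 bits.
Huffman merges:
combine ze(2), ep(9) → 11
combine io(10), 11 → 21
combine al(18), 21 → 39
combine ka(25), ga(29) → 54
combine 39, 54 → 93
Huffman total = 11 + 21 + 39 + 54 + 93 = 218 bits.
Saving = 279 − 218 = 61 bits.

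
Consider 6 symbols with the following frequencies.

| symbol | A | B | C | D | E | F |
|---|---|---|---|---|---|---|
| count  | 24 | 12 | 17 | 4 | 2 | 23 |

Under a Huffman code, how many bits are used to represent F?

2

Repeatedly merge the two smallest:
merge E(2) and D(4): 6
merge 6 and B(12): 18
merge C(17) and 18: 35
merge F(23) and A(24): 47
merge 35 and 47: 82
The subtree containing F is merged 2 times, so code length = 2.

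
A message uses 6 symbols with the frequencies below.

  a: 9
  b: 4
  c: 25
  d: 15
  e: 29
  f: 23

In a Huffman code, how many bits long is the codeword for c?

2

Huffman merges, smallest pair first:
combine b(4), a(9) → 13
combine 13, d(15) → 28
combine f(23), c(25) → 48
combine 28, e(29) → 57
combine 48, 57 → 105
The subtree containing c is merged 2 times, so code length = 2.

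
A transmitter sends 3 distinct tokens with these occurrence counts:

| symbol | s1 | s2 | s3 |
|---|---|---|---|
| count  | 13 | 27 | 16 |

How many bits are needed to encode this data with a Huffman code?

Build the Huffman tree bottom-up:
s1(13) + s3(16) → 29
s2(27) + 29 → 56
Each symbol's bit-cost is frequency × depth; summing gives 85 bits (equivalently 29 + 56).

85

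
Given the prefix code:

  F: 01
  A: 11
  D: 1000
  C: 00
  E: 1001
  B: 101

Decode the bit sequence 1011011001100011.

Read left to right; each codeword is recognised as soon as it completes (prefix code):
  101→B | 101→B | 1001→E | 1000→D | 11→A
Decoded message: BBEDA

BBEDA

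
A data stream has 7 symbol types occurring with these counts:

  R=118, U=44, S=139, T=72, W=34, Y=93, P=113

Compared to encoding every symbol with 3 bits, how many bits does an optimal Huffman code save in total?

Fixed-length: 3 bits × 613 symbols = 1839 bits.
Huffman merges:
combine W(34), U(44) → 78
combine T(72), 78 → 150
combine Y(93), P(113) → 206
combine R(118), S(139) → 257
combine 150, 206 → 356
combine 257, 356 → 613
Huffman total = 78 + 150 + 206 + 257 + 356 + 613 = 1660 bits.
Saving = 1839 − 1660 = 179 bits.

179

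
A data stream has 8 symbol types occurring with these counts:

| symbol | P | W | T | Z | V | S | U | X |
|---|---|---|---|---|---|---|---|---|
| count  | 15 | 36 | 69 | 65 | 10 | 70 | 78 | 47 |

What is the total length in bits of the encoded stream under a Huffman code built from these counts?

1108

Greedily combine the two least-frequent nodes:
V(10) + P(15) → 25
25 + W(36) → 61
X(47) + 61 → 108
Z(65) + T(69) → 134
S(70) + U(78) → 148
108 + 134 → 242
148 + 242 → 390
Total encoded bits = sum of merged weights = 25 + 61 + 108 + 134 + 148 + 242 + 390 = 1108.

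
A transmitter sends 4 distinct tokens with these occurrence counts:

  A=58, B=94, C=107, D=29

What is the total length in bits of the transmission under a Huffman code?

Build the Huffman tree bottom-up:
D(29) + A(58) → 87
87 + B(94) → 181
C(107) + 181 → 288
Each symbol's bit-cost is frequency × depth; summing gives 556 bits (equivalently 87 + 181 + 288).

556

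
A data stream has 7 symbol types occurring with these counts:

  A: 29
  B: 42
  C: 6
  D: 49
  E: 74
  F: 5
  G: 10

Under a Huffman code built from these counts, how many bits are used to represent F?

5

Repeatedly merge the two smallest:
combine F(5), C(6) → 11
combine G(10), 11 → 21
combine 21, A(29) → 50
combine B(42), D(49) → 91
combine 50, E(74) → 124
combine 91, 124 → 215
The subtree containing F is merged 5 times, so code length = 5.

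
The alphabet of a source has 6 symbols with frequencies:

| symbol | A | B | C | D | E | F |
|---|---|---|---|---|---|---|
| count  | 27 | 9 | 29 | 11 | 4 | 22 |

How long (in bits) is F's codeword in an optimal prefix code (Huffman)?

2

Huffman merges, smallest pair first:
merge E(4) and B(9): 13
merge D(11) and 13: 24
merge F(22) and 24: 46
merge A(27) and C(29): 56
merge 46 and 56: 102
F sits 2 levels below the root, so its codeword is 2 bits.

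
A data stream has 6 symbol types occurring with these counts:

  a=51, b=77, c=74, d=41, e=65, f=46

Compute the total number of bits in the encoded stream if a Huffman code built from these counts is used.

911

Merge the two smallest weights repeatedly:
d(41) + f(46) → 87
a(51) + e(65) → 116
c(74) + b(77) → 151
87 + 116 → 203
151 + 203 → 354
Total encoded bits = sum of merged weights = 87 + 116 + 151 + 203 + 354 = 911.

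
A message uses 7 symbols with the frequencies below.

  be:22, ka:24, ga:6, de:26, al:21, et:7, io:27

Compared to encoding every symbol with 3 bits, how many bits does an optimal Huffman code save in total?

40

Fixed-length: 3 bits × 133 symbols = 399 bits.
Huffman merges:
ga(6) + et(7) → 13
13 + al(21) → 34
be(22) + ka(24) → 46
de(26) + io(27) → 53
34 + 46 → 80
53 + 80 → 133
Huffman total = 13 + 34 + 46 + 53 + 80 + 133 = 359 bits.
Saving = 399 − 359 = 40 bits.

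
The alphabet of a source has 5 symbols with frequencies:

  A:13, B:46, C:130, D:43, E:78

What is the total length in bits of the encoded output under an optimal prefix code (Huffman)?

Merge the two smallest weights repeatedly:
merge A(13) and D(43): 56
merge B(46) and 56: 102
merge E(78) and 102: 180
merge C(130) and 180: 310
Each symbol's bit-cost is frequency × depth; summing gives 648 bits (equivalently 56 + 102 + 180 + 310).

648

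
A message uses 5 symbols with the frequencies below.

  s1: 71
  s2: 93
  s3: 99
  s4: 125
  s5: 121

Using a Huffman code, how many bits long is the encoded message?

Greedily combine the two least-frequent nodes:
combine s1(71), s2(93) → 164
combine s3(99), s5(121) → 220
combine s4(125), 164 → 289
combine 220, 289 → 509
The encoded length is the sum of every internal node's weight: 164 + 220 + 289 + 509 = 1182 bits.

1182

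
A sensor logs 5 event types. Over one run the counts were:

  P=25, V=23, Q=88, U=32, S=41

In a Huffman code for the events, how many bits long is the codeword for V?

3

Build the tree from the bottom:
merge V(23) and P(25): 48
merge U(32) and S(41): 73
merge 48 and 73: 121
merge Q(88) and 121: 209
V's leaf is at depth 3, giving a 3-bit codeword.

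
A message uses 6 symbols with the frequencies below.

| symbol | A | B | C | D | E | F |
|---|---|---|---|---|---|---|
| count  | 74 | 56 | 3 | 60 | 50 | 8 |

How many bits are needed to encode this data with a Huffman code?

Greedily combine the two least-frequent nodes:
merge C(3) and F(8): 11
merge 11 and E(50): 61
merge B(56) and D(60): 116
merge 61 and A(74): 135
merge 116 and 135: 251
The encoded length is the sum of every internal node's weight: 11 + 61 + 116 + 135 + 251 = 574 bits.

574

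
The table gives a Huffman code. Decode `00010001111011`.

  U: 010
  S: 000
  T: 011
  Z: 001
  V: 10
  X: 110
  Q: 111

Read left to right; each codeword is recognised as soon as it completes (prefix code):
  000→S | 10→V | 001→Z | 111→Q | 011→T
Decoded message: SVZQT

SVZQT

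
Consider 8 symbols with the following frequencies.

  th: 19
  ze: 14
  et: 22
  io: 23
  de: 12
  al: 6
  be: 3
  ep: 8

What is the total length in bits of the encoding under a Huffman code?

302

Greedily combine the two least-frequent nodes:
merge be(3) and al(6): 9
merge ep(8) and 9: 17
merge de(12) and ze(14): 26
merge 17 and th(19): 36
merge et(22) and io(23): 45
merge 26 and 36: 62
merge 45 and 62: 107
Each symbol's bit-cost is frequency × depth; summing gives 302 bits (equivalently 9 + 17 + 26 + 36 + 45 + 62 + 107).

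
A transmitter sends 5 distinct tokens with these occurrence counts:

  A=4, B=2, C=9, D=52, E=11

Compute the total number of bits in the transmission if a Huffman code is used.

Greedily combine the two least-frequent nodes:
B(2) + A(4) → 6
6 + C(9) → 15
E(11) + 15 → 26
26 + D(52) → 78
Each symbol's bit-cost is frequency × depth; summing gives 125 bits (equivalently 6 + 15 + 26 + 78).

125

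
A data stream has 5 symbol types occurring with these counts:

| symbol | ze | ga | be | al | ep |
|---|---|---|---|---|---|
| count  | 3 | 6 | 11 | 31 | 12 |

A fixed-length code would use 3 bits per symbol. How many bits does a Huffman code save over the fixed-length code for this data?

Fixed-length: 3 bits × 63 symbols = 189 bits.
Huffman merges:
combine ze(3), ga(6) → 9
combine 9, be(11) → 20
combine ep(12), 20 → 32
combine al(31), 32 → 63
Huffman total = 9 + 20 + 32 + 63 = 124 bits.
Saving = 189 − 124 = 65 bits.

65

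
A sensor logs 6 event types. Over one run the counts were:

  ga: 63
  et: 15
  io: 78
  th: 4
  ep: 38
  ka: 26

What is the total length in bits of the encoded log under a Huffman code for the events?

512

Merge the two smallest weights repeatedly:
merge th(4) and et(15): 19
merge 19 and ka(26): 45
merge ep(38) and 45: 83
merge ga(63) and io(78): 141
merge 83 and 141: 224
The encoded length is the sum of every internal node's weight: 19 + 45 + 83 + 141 + 224 = 512 bits.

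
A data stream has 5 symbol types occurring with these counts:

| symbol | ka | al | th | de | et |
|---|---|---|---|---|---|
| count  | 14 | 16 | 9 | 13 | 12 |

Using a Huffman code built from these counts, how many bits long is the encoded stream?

Greedily combine the two least-frequent nodes:
th(9) + et(12) → 21
de(13) + ka(14) → 27
al(16) + 21 → 37
27 + 37 → 64
Each symbol's bit-cost is frequency × depth; summing gives 149 bits (equivalently 21 + 27 + 37 + 64).

149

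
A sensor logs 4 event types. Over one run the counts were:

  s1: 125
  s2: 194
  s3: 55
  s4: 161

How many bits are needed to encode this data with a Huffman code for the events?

1056

Merge the two smallest weights repeatedly:
combine s3(55), s1(125) → 180
combine s4(161), 180 → 341
combine s2(194), 341 → 535
Each symbol's bit-cost is frequency × depth; summing gives 1056 bits (equivalently 180 + 341 + 535).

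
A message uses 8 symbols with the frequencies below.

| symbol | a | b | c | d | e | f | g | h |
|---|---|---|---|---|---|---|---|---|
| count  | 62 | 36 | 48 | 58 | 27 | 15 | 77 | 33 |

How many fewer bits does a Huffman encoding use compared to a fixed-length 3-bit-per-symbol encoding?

35

Fixed-length: 3 bits × 356 symbols = 1068 bits.
Huffman merges:
f(15) + e(27) → 42
h(33) + b(36) → 69
42 + c(48) → 90
d(58) + a(62) → 120
69 + g(77) → 146
90 + 120 → 210
146 + 210 → 356
Huffman total = 42 + 69 + 90 + 120 + 146 + 210 + 356 = 1033 bits.
Saving = 1068 − 1033 = 35 bits.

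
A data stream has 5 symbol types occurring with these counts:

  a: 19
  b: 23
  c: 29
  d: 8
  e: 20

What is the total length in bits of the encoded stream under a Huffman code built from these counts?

225

Build the Huffman tree bottom-up:
d(8) + a(19) → 27
e(20) + b(23) → 43
27 + c(29) → 56
43 + 56 → 99
Total encoded bits = sum of merged weights = 27 + 43 + 56 + 99 = 225.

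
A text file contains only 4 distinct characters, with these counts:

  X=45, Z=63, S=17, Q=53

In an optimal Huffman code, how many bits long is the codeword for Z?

Huffman merges, smallest pair first:
S(17) + X(45) → 62
Q(53) + 62 → 115
Z(63) + 115 → 178
Z is a child of the root — depth 1, so its codeword is a single bit.

1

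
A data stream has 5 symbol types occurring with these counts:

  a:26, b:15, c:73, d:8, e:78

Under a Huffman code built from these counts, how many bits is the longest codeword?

Merge the two lowest-weight nodes at each step:
merge d(8) and b(15): 23
merge 23 and a(26): 49
merge 49 and c(73): 122
merge e(78) and 122: 200
The rarest symbols sit at the bottom; the longest codeword is 4 bits.

4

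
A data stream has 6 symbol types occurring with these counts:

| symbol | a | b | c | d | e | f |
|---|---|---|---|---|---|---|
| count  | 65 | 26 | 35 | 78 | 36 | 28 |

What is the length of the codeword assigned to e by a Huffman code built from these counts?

Build the tree from the bottom:
combine b(26), f(28) → 54
combine c(35), e(36) → 71
combine 54, a(65) → 119
combine 71, d(78) → 149
combine 119, 149 → 268
e sits 3 levels below the root, so its codeword is 3 bits.

3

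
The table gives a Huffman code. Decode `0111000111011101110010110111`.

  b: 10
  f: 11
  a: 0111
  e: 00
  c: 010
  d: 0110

Read left to right; each codeword is recognised as soon as it completes (prefix code):
  0111→a | 00→e | 0111→a | 0111→a | 0111→a | 00→e | 10→b | 11→f | 0111→a
Decoded message: aeaaaebfa

aeaaaebfa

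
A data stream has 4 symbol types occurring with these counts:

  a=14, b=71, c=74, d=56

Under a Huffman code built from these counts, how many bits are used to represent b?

2

Huffman merges, smallest pair first:
combine a(14), d(56) → 70
combine 70, b(71) → 141
combine c(74), 141 → 215
b's leaf is at depth 2, giving a 2-bit codeword.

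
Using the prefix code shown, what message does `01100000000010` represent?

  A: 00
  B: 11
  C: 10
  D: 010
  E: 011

EAAAAD

Read left to right; each codeword is recognised as soon as it completes (prefix code):
  011→E | 00→A | 00→A | 00→A | 00→A | 010→D
Decoded message: EAAAAD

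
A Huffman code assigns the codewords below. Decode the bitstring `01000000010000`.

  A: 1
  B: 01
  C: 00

BCCCBCC

Read left to right; each codeword is recognised as soon as it completes (prefix code):
  01→B | 00→C | 00→C | 00→C | 01→B | 00→C | 00→C
Decoded message: BCCCBCC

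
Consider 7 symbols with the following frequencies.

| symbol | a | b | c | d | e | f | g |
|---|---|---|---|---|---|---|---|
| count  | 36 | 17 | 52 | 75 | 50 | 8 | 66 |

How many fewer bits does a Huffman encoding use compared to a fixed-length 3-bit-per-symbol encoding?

116

Fixed-length: 3 bits × 304 symbols = 912 bits.
Huffman merges:
combine f(8), b(17) → 25
combine 25, a(36) → 61
combine e(50), c(52) → 102
combine 61, g(66) → 127
combine d(75), 102 → 177
combine 127, 177 → 304
Huffman total = 25 + 61 + 102 + 127 + 177 + 304 = 796 bits.
Saving = 912 − 796 = 116 bits.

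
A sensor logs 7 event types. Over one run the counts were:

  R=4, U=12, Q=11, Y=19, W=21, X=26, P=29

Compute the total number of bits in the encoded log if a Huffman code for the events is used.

Greedily combine the two least-frequent nodes:
R(4) + Q(11) → 15
U(12) + 15 → 27
Y(19) + W(21) → 40
X(26) + 27 → 53
P(29) + 40 → 69
53 + 69 → 122
The encoded length is the sum of every internal node's weight: 15 + 27 + 40 + 53 + 69 + 122 = 326 bits.

326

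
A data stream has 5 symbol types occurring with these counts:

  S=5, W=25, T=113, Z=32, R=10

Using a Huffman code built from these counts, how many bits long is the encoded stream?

Greedily combine the two least-frequent nodes:
S(5) + R(10) → 15
15 + W(25) → 40
Z(32) + 40 → 72
72 + T(113) → 185
Each symbol's bit-cost is frequency × depth; summing gives 312 bits (equivalently 15 + 40 + 72 + 185).

312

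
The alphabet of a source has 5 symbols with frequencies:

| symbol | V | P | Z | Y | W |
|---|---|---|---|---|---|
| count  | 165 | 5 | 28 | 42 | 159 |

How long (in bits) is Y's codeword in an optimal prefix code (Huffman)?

Repeatedly merge the two smallest:
merge P(5) and Z(28): 33
merge 33 and Y(42): 75
merge 75 and W(159): 234
merge V(165) and 234: 399
Y sits 3 levels below the root, so its codeword is 3 bits.

3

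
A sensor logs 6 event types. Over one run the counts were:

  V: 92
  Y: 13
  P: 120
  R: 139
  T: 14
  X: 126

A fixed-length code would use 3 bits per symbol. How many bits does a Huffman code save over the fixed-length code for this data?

358

Fixed-length: 3 bits × 504 symbols = 1512 bits.
Huffman merges:
combine Y(13), T(14) → 27
combine 27, V(92) → 119
combine 119, P(120) → 239
combine X(126), R(139) → 265
combine 239, 265 → 504
Huffman total = 27 + 119 + 239 + 265 + 504 = 1154 bits.
Saving = 1512 − 1154 = 358 bits.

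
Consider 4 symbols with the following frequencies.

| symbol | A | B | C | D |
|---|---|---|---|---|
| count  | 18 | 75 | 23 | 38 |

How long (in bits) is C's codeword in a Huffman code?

Repeatedly merge the two smallest:
A(18) + C(23) → 41
D(38) + 41 → 79
B(75) + 79 → 154
The subtree containing C is merged 3 times, so code length = 3.

3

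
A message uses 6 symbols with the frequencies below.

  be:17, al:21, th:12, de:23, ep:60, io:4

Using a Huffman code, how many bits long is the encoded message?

Build the Huffman tree bottom-up:
combine io(4), th(12) → 16
combine 16, be(17) → 33
combine al(21), de(23) → 44
combine 33, 44 → 77
combine ep(60), 77 → 137
The encoded length is the sum of every internal node's weight: 16 + 33 + 44 + 77 + 137 = 307 bits.

307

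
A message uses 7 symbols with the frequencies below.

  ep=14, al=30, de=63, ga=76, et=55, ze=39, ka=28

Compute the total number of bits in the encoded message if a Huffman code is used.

Build the Huffman tree bottom-up:
merge ep(14) and ka(28): 42
merge al(30) and ze(39): 69
merge 42 and et(55): 97
merge de(63) and 69: 132
merge ga(76) and 97: 173
merge 132 and 173: 305
Each symbol's bit-cost is frequency × depth; summing gives 818 bits (equivalently 42 + 69 + 97 + 132 + 173 + 305).

818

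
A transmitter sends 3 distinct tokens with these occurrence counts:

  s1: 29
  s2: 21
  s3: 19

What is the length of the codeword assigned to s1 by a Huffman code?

Build the tree from the bottom:
combine s3(19), s2(21) → 40
combine s1(29), 40 → 69
s1 is a child of the root — depth 1, so its codeword is a single bit.

1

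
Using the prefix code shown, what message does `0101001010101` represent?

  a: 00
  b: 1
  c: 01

Read left to right; each codeword is recognised as soon as it completes (prefix code):
  01→c | 01→c | 00→a | 1→b | 01→c | 01→c | 01→c
Decoded message: ccabccc

ccabccc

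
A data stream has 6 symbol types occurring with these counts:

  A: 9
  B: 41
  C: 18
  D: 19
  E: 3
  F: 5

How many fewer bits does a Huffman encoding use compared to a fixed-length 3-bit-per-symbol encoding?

76

Fixed-length: 3 bits × 95 symbols = 285 bits.
Huffman merges:
combine E(3), F(5) → 8
combine 8, A(9) → 17
combine 17, C(18) → 35
combine D(19), 35 → 54
combine B(41), 54 → 95
Huffman total = 8 + 17 + 35 + 54 + 95 = 209 bits.
Saving = 285 − 209 = 76 bits.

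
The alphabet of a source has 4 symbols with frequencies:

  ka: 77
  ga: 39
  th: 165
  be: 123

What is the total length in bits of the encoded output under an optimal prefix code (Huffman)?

Greedily combine the two least-frequent nodes:
ga(39) + ka(77) → 116
116 + be(123) → 239
th(165) + 239 → 404
Total encoded bits = sum of merged weights = 116 + 239 + 404 = 759.

759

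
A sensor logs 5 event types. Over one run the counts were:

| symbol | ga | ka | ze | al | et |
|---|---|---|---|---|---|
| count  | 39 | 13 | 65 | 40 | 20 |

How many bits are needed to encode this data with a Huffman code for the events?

387

Build the Huffman tree bottom-up:
combine ka(13), et(20) → 33
combine 33, ga(39) → 72
combine al(40), ze(65) → 105
combine 72, 105 → 177
Total encoded bits = sum of merged weights = 33 + 72 + 105 + 177 = 387.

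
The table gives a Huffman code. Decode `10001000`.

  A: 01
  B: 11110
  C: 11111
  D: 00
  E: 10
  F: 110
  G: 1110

EDED

Read left to right; each codeword is recognised as soon as it completes (prefix code):
  10→E | 00→D | 10→E | 00→D
Decoded message: EDED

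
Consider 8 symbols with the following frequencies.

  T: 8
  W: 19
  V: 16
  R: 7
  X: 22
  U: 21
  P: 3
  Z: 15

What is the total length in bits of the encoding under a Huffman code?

318

Merge the two smallest weights repeatedly:
P(3) + R(7) → 10
T(8) + 10 → 18
Z(15) + V(16) → 31
18 + W(19) → 37
U(21) + X(22) → 43
31 + 37 → 68
43 + 68 → 111
Each symbol's bit-cost is frequency × depth; summing gives 318 bits (equivalently 10 + 18 + 31 + 37 + 43 + 68 + 111).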